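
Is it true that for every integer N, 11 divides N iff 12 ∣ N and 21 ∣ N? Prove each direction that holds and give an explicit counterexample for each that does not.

Forward direction. This fails: take N = 11. Certainly 11 ∣ 11, but 12 ∤ 11.

Converse. This fails: take N = 84. Both 12 ∣ 84 and 21 ∣ 84, yet 84 is not a multiple of 11 (since 84 = 7·11 + 7), so 11 ∤ 84.

Neither direction holds.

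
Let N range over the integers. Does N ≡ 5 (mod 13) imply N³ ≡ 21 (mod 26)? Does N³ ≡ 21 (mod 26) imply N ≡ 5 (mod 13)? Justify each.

[⇒] This fails: take N = 18. Then 18 ≡ 5 (mod 13), but 18³ = 5832 ≡ 8 (mod 26), not 21.

[⇐] This fails: take N = 15. Then 15³ = 3375 ≡ 21 (mod 26), yet 15 ≡ 2 (mod 13), not 5.

Neither implication holds.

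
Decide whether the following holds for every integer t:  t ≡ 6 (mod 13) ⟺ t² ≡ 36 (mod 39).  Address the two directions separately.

Forward direction. This fails: take t = 19. Then 19 ≡ 6 (mod 13), but 19² = 361 ≡ 10 (mod 39), not 36.

Converse. This fails: take t = 33. Then 33² = 1089 ≡ 36 (mod 39), yet 33 ≡ 7 (mod 13), not 6.

Both directions fail.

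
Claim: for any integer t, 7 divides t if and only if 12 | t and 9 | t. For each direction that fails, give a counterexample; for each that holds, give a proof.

[⇒] This fails: take t = 7. Certainly 7 ∣ 7, but 12 ∤ 7.

[⇐] This fails: take t = 36. Both 12 ∣ 36 and 9 ∣ 36, yet 36 is not a multiple of 7 (since 36 = 5·7 + 1), so 7 ∤ 36.

Neither implication holds.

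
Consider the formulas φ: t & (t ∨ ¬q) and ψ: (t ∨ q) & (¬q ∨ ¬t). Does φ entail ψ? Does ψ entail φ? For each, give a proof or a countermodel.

Neither direction holds.

(⇒) This fails. Under q = T, t = T, the left side is true but the right side is false.

(⇐) This fails. Under q = T, t = F, the left side is false but the right side is true.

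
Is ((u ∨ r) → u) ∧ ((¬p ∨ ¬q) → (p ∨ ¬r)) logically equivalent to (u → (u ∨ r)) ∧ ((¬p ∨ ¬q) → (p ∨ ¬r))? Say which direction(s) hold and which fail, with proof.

Not equivalent: only (⇒) holds.

(→) Assume the antecedent. If r is true, the antecedent forces (u = T, r = T, p = T, q = F) or (u = T, r = T, p = T, q = T), and the consequent holds there. If r is false, the consequent reduces to true regardless of the other variables. Either way the consequent holds.

(←) This fails. Under u = F, r = T, p = T, q = F, the left side is false but the right side is true.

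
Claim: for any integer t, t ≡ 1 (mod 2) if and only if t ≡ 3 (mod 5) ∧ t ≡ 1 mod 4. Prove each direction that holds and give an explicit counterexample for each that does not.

The forward direction fails; the converse holds.

(←) If t ≡ 3 (mod 5) and t ≡ 1 (mod 4), then by the Chinese remainder theorem t ≡ 13 (mod 20). Since 13 ≡ 1 (mod 2) and 2 ∣ 20, we get t ≡ 1 (mod 2).

(→) This fails: t = 1 gives 1 ≡ 1 (mod 2) but 1 ≡ 1 (mod 5), so the conjunction on the right does not hold.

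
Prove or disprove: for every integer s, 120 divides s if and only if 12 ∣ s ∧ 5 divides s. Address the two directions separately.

[⇒] If 120 ∣ s, write s = 120q. Since 120 = 10·12, s = 12·(10q), so 12 ∣ s; and since 120 = 24·5, s = 5·(24q), so 5 ∣ s.

[⇐] This fails: take s = 60. Both 12 ∣ 60 and 5 ∣ 60, yet 60 is not a multiple of 120 (since 60 = 0·120 + 60), so 120 ∤ 60.

The forward direction holds; the converse fails.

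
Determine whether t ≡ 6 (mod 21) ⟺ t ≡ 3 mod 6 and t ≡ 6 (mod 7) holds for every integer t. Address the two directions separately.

Forward direction. This fails: t = 6 gives 6 ≡ 6 (mod 21) but 6 ≡ 0 (mod 6), so the conjunction on the right does not hold.

Converse. If t ≡ 3 (mod 6) and t ≡ 6 (mod 7), then by the Chinese remainder theorem t ≡ 27 (mod 42). Since 27 ≡ 6 (mod 21) and 21 ∣ 42, we get t ≡ 6 (mod 21).

The forward direction fails; the converse holds.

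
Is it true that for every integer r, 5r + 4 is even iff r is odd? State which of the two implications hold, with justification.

(⟹) This fails: r = 0 gives 5r + 4 = 4, which is even, but 0 is even, not odd.

(⟸) This also fails: r = 3 is odd, but 5r + 4 = 19 is odd, not even.

Both directions fail.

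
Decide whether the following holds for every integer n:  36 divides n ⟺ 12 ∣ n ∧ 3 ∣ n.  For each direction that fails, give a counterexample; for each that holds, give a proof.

Only the forward direction holds.

(→) If 36 ∣ n, write n = 36q. Since 36 = 3·12, n = 12·(3q), so 12 ∣ n; and since 36 = 12·3, n = 3·(12q), so 3 ∣ n.

(←) This fails: take n = 12. Both 12 ∣ 12 and 3 ∣ 12, yet 12 is not a multiple of 36 (since 12 = 0·36 + 12), so 36 ∤ 12.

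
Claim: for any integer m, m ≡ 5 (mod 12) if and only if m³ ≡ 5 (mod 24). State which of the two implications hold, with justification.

[⇒] This fails: take m = 17. Then 17 ≡ 5 (mod 12), but 17³ = 4913 ≡ 17 (mod 24), not 5.

[⇐] Conversely, the residues r modulo 24 with r³ ≡ 5 (mod 24) are exactly {5}, and each is ≡ 5 (mod 12).

The forward direction fails; the converse holds.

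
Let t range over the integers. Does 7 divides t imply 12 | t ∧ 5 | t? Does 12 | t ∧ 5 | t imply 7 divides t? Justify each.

Both directions fail.

[⇒] This fails: take t = 7. Certainly 7 ∣ 7, but 12 ∤ 7.

[⇐] This fails: take t = 60. Both 12 ∣ 60 and 5 ∣ 60, yet 60 is not a multiple of 7 (since 60 = 8·7 + 4), so 7 ∤ 60.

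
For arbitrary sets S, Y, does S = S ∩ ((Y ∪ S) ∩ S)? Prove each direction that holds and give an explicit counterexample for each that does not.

(⊆) Let x ∈ S. Then either x ∈ S and x ∉ Y; or x ∈ S ∩ Y. In each case x ∈ S ∩ ((Y ∪ S) ∩ S), so S ⊆ S ∩ ((Y ∪ S) ∩ S).

(⊇) Let x ∈ S ∩ ((Y ∪ S) ∩ S). Then either x ∈ S and x ∉ Y; or x ∈ S ∩ Y. In each case x ∈ S, so S ∩ ((Y ∪ S) ∩ S) ⊆ S.

Both inclusions hold; the sets are equal.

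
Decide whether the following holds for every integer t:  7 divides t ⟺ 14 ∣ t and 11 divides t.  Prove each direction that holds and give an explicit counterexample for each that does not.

Only the reverse direction holds.

(⟹) This fails: take t = 7. Certainly 7 ∣ 7, but 14 ∤ 7.

(⟸) Suppose 14 ∣ t and 11 ∣ t. Any common multiple of 14 and 11 is a multiple of their lcm; here gcd(14, 11) = 1, so lcm(14, 11) = 14·11 = 154, so 154 ∣ t. Since 7 ∣ 154, it follows that 7 ∣ t.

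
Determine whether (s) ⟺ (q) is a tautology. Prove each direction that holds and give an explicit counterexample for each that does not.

Both directions fail.

(→) This fails. Under s = T, q = F, the left side is true but the right side is false.

(←) This fails. Under s = F, q = T, the left side is false but the right side is true.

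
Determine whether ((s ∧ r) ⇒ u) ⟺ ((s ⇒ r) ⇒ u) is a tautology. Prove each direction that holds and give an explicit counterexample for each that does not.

Only the converse holds.

(⇒) This fails. Under s = F, u = F, r = F, the left side is true but the right side is false.

(⇐) Assume the antecedent. If u is true, (s ∧ r) ⇒ u reduces to true regardless of the other variables. If u is false, the antecedent forces (s = T, u = F, r = F), and (s ∧ r) ⇒ u holds there. Either way (s ∧ r) ⇒ u holds.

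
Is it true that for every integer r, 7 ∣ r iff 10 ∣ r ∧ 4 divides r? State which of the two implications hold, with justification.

Both directions fail.

Forward direction. This fails: take r = 7. Certainly 7 ∣ 7, but 10 ∤ 7.

Converse. This fails: take r = 20. Both 10 ∣ 20 and 4 ∣ 20, yet 20 is not a multiple of 7 (since 20 = 2·7 + 6), so 7 ∤ 20.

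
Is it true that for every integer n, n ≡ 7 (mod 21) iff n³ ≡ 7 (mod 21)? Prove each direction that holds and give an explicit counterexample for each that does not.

Both implications hold.

(⇒) Suppose n ≡ 7 (mod 21). Write n = 21j + 7. Then (21j + 7)³ = 9261j³ + 9261j² + 3087j + 343 = 21(441j³ + 441j² + 147j + 16) + 7, so n³ ≡ 7 (mod 21).

(⇐) Conversely, suppose n³ ≡ 7 (mod 21). The only residue r in {0, …, 20} with r³ ≡ 7 (mod 21) is r = 7, so n ≡ 7 (mod 21).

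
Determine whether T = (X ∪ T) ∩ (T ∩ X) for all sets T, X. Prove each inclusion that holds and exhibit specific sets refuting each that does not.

(⟹) This inclusion fails. Take T = {1}, X = ∅; then 1 ∈ T but 1 ∉ (X ∪ T) ∩ (T ∩ X).

(⟸) Let x ∈ (X ∪ T) ∩ (T ∩ X). Then x ∈ T ∩ X, from which x ∈ T.

The sets are not equal: only the reverse inclusion holds.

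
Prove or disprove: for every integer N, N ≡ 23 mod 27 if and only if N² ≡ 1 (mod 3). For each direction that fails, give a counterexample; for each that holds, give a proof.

Forward direction. Suppose N ≡ 23 (mod 27). Then N² ≡ 23² = 529 (mod 27), and since 3 ∣ 27, also N² ≡ 1 (mod 3).

Converse. This fails: take N = 1. Then 1² = 1 ≡ 1 (mod 3), yet 1 ≡ 1 (mod 27), not 23.

The forward direction holds; the converse fails.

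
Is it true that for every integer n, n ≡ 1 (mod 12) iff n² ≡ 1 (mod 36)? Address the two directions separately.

[⇒] This fails: take n = 13. Then 13 ≡ 1 (mod 12), but 13² = 169 ≡ 25 (mod 36), not 1.

[⇐] This fails: take n = 17. Then 17² = 289 ≡ 1 (mod 36), yet 17 ≡ 5 (mod 12), not 1.

Both directions fail.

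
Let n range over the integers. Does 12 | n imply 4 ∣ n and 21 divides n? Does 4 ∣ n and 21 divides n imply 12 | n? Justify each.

Only the reverse direction holds.

(→) This fails: take n = 12. Certainly 12 ∣ 12, but 21 ∤ 12.

(←) Suppose 4 ∣ n and 21 ∣ n. Any common multiple of 4 and 21 is a multiple of their lcm; here gcd(4, 21) = 1, so lcm(4, 21) = 4·21 = 84, so 84 ∣ n. Since 12 ∣ 84, it follows that 12 ∣ n.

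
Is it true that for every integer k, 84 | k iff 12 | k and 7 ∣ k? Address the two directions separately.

Forward direction. If 84 ∣ k, write k = 84q. Since 84 = 7·12, k = 12·(7q), so 12 ∣ k; and since 84 = 12·7, k = 7·(12q), so 7 ∣ k.

Converse. Suppose 12 ∣ k and 7 ∣ k. Any common multiple of 12 and 7 is a multiple of their lcm; here gcd(12, 7) = 1, so lcm(12, 7) = 12·7 = 84, so 84 ∣ k.

Both implications hold.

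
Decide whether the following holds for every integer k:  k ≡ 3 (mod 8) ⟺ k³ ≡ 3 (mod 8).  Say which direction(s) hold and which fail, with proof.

(⟹) Suppose k ≡ 3 (mod 8). Write k = 8j + 3. Then (8j + 3)³ = 512j³ + 576j² + 216j + 27 = 8(64j³ + 72j² + 27j + 3) + 3, so k³ ≡ 3 (mod 8).

(⟸) Conversely, suppose k³ ≡ 3 (mod 8). The only residue r in {0, …, 7} with r³ ≡ 3 (mod 8) is r = 3, so k ≡ 3 (mod 8).

Both directions hold; the statement is true.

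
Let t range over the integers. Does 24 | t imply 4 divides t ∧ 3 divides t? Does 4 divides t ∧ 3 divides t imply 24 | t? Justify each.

(⇒) holds; (⇐) fails.

[⇒] If 24 ∣ t, write t = 24q. Since 24 = 6·4, t = 4·(6q), so 4 ∣ t; and since 24 = 8·3, t = 3·(8q), so 3 ∣ t.

[⇐] This fails: take t = 12. Both 4 ∣ 12 and 3 ∣ 12, yet 12 is not a multiple of 24 (since 12 = 0·24 + 12), so 24 ∤ 12.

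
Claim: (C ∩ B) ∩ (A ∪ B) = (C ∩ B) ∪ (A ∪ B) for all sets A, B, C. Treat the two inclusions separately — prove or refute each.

Only the forward inclusion holds.

(⊇) This inclusion fails. Take A = {1}, B = ∅, C = ∅; then 1 ∈ (C ∩ B) ∪ (A ∪ B) but 1 ∉ (C ∩ B) ∩ (A ∪ B).

(⊆) Let x ∈ (C ∩ B) ∩ (A ∪ B). Then either x ∈ B ∩ C and x ∉ A; or x ∈ A ∩ B ∩ C. In each case x ∈ (C ∩ B) ∪ (A ∪ B), so (C ∩ B) ∩ (A ∪ B) ⊆ (C ∩ B) ∪ (A ∪ B).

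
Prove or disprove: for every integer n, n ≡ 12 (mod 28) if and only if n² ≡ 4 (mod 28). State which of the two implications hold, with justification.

[⇐] This fails: take n = 2. Then 2² = 4 ≡ 4 (mod 28), yet 2 ≡ 2 (mod 28), not 12.

[⇒] Suppose n ≡ 12 (mod 28). Write n = 28j + 12. Then (28j + 12)² = 784j² + 672j + 144 = 28(28j² + 24j + 5) + 4, so n² ≡ 4 (mod 28).

Only the forward direction holds.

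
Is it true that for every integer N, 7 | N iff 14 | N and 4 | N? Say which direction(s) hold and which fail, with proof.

(⟹) This fails: take N = 7. Certainly 7 ∣ 7, but 14 ∤ 7.

(⟸) Suppose 14 ∣ N and 4 ∣ N. Any common multiple of 14 and 4 is a multiple of their lcm; here lcm(14, 4) = 14·4/gcd(14, 4) = 56/2 = 28, so 28 ∣ N. Since 7 ∣ 28, it follows that 7 ∣ N.

Only the reverse direction holds.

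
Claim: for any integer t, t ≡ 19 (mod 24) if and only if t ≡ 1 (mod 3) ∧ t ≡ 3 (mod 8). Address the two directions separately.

Both implications hold.

(⇐) If t ≡ 1 (mod 3) and t ≡ 3 (mod 8), then by the Chinese remainder theorem t ≡ 19 (mod 24). This is exactly t ≡ 19 (mod 24).

(⇒) Suppose t ≡ 19 (mod 24); write t = 24j + 19. Since 3 ∣ 24, reducing mod 3 gives t ≡ 19 ≡ 1 (mod 3); since 8 ∣ 24, reducing mod 8 gives t ≡ 19 ≡ 3 (mod 8).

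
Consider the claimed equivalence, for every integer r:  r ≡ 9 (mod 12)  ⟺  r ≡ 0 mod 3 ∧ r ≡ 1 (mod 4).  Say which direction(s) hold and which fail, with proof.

(⟹) Suppose r ≡ 9 (mod 12); write r = 12j + 9. Since 3 ∣ 12, reducing mod 3 gives r ≡ 9 ≡ 0 (mod 3); since 4 ∣ 12, reducing mod 4 gives r ≡ 9 ≡ 1 (mod 4).

(⟸) Conversely, if r ≡ 0 (mod 3) and r ≡ 1 (mod 4), then by the Chinese remainder theorem r ≡ 9 (mod 12). This is exactly r ≡ 9 (mod 12).

Both directions hold.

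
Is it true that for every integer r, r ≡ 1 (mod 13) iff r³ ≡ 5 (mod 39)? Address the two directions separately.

(⟹) This fails: take r = 1. Then 1 ≡ 1 (mod 13), but 1³ = 1 ≡ 1 (mod 39), not 5.

(⟸) This fails: take r = 8. Then 8³ = 512 ≡ 5 (mod 39), yet 8 ≡ 8 (mod 13), not 1.

Neither direction holds.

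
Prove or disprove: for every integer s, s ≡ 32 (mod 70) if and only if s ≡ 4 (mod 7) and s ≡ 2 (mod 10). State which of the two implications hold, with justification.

Forward direction. Suppose s ≡ 32 (mod 70); write s = 70j + 32. Since 7 ∣ 70, reducing mod 7 gives s ≡ 32 ≡ 4 (mod 7); since 10 ∣ 70, reducing mod 10 gives s ≡ 32 ≡ 2 (mod 10).

Converse. If s ≡ 4 (mod 7) and s ≡ 2 (mod 10), then by the Chinese remainder theorem s ≡ 32 (mod 70). This is exactly s ≡ 32 (mod 70).

Both directions hold.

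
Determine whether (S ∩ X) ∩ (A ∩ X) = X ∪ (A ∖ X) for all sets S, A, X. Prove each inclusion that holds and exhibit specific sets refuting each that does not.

Forward inclusion. Let x ∈ (S ∩ X) ∩ (A ∩ X). Then x ∈ S ∩ A ∩ X, from which x ∈ X ∪ (A ∖ X).

Reverse inclusion. This inclusion fails. Take S = ∅, A = {1}, X = ∅; then 1 ∈ X ∪ (A ∖ X) but 1 ∉ (S ∩ X) ∩ (A ∩ X).

(⊆) holds; (⊇) fails.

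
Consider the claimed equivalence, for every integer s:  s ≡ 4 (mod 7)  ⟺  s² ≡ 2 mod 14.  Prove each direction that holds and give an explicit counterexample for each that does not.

(⇒) fails and (⇐) fails.

Forward direction. This fails: take s = 11. Then 11 ≡ 4 (mod 7), but 11² = 121 ≡ 9 (mod 14), not 2.

Converse. This fails: take s = 10. Then 10² = 100 ≡ 2 (mod 14), yet 10 ≡ 3 (mod 7), not 4.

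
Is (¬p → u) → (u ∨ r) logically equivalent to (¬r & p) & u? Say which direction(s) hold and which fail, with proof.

Not equivalent: only (⇐) holds.

(⟹) This fails. Under p = F, u = F, r = F, the left side is true but the right side is false.

(⟸) Assume the antecedent. If p is true, the antecedent forces (p = T, u = T, r = F), and (¬p → u) → (u ∨ r) holds there. If p is false, the antecedent cannot hold. Either way (¬p → u) → (u ∨ r) holds.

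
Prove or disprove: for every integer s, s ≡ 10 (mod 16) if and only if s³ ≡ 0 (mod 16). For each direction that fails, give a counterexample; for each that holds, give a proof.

(⇒) This fails: take s = 10. Then 10 ≡ 10 (mod 16), but 10³ = 1000 ≡ 8 (mod 16), not 0.

(⇐) This fails: take s = 0. Then 0³ = 0 ≡ 0 (mod 16), yet 0 ≡ 0 (mod 16), not 10.

(⇒) fails and (⇐) fails.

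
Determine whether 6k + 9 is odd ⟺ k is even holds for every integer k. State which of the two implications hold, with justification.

(→) This fails: take k = 3. Then 6k + 9 = 27, which is odd, yet k = 3 is odd, not even.

(←) Suppose k is even. Since 6 is even, 6k is even for every k, so 6k + 9 has the same parity as 9, which is odd. Hence 6k + 9 is odd.

Only the converse holds.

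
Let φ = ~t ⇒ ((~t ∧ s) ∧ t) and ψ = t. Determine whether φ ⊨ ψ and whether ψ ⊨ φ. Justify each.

Both directions hold; the statement is true.

(←) Assume the antecedent. If t is true, ~t ⇒ ((~t ∧ s) ∧ t) reduces to true regardless of the other variables. If t is false, the antecedent cannot hold. Either way ~t ⇒ ((~t ∧ s) ∧ t) holds.

(→) Assume the antecedent. If t is true, t reduces to true regardless of the other variables. If t is false, the antecedent cannot hold. Either way t holds.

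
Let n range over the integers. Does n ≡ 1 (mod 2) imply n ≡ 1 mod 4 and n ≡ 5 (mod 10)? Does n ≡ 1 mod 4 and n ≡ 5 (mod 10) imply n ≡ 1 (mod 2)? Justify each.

(⇒) fails; (⇐) holds.

(→) This fails: n = 1 gives 1 ≡ 1 (mod 2) but 1 ≡ 1 (mod 10), so the conjunction on the right does not hold.

(←) Conversely, if n ≡ 1 (mod 4) and n ≡ 5 (mod 10), then by the Chinese remainder theorem n ≡ 5 (mod 20). Since 5 ≡ 1 (mod 2) and 2 ∣ 20, we get n ≡ 1 (mod 2).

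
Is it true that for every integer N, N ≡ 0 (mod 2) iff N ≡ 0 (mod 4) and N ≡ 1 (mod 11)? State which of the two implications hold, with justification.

The forward direction fails; the converse holds.

(→) This fails: N = 0 gives 0 ≡ 0 (mod 2) but 0 ≡ 0 (mod 11), so the conjunction on the right does not hold.

(←) Conversely, if N ≡ 0 (mod 4) and N ≡ 1 (mod 11), then by the Chinese remainder theorem N ≡ 12 (mod 44). Since 12 ≡ 0 (mod 2) and 2 ∣ 44, we get N ≡ 0 (mod 2).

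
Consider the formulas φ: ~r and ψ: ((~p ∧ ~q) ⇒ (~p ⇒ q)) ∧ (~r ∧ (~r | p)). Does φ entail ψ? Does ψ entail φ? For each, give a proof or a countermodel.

(⇐) Assume the antecedent. If q is true, the antecedent forces (q = T, r = F, p = F) or (q = T, r = F, p = T), and ~r holds there. If q is false, the antecedent forces (q = F, r = F, p = T), and ~r holds there. Either way ~r holds.

(⇒) This fails. Under q = F, r = F, p = F, the left side is true but the right side is false.

The forward direction fails; the converse holds.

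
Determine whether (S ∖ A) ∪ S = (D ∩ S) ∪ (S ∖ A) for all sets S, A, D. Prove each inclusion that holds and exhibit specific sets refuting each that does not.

(⟹) This inclusion fails. Take S = {1}, A = {1}, D = ∅; then 1 ∈ (S ∖ A) ∪ S but 1 ∉ (D ∩ S) ∪ (S ∖ A).

(⟸) Let x ∈ (D ∩ S) ∪ (S ∖ A). Then either x ∈ S and x ∉ A, D; or x ∈ S ∩ D and x ∉ A; or x ∈ S ∩ A ∩ D. In each case x ∈ (S ∖ A) ∪ S, so (D ∩ S) ∪ (S ∖ A) ⊆ (S ∖ A) ∪ S.

The sets are not equal: only the reverse inclusion holds.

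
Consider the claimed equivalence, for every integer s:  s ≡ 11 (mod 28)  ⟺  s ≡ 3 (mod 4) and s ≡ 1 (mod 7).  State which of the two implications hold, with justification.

(⇒) fails and (⇐) fails.

Forward direction. This fails: s = 11 gives 11 ≡ 11 (mod 28) but 11 ≡ 4 (mod 7), so the conjunction on the right does not hold.

Converse. This fails: s = 15 satisfies both congruences on the right (15 ≡ 3 mod 4 and 15 ≡ 1 mod 7) yet 15 ≡ 15 (mod 28), not 11.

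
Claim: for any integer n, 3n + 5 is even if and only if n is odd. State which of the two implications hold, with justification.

Both directions hold; the statement is true.

[⇐] Suppose n is odd; write n = 2j + 1. Then 3n + 5 = 3·(2j + 1) + 5 = 2·3j + 8, which is even.

[⇒] Suppose 3n + 5 is even. Since 3 is odd, 3n and n have the same parity, so 3n + 5 ≡ n + 5 (mod 2). As 5 is odd, 3n + 5 is even exactly when n is odd. Thus n is odd.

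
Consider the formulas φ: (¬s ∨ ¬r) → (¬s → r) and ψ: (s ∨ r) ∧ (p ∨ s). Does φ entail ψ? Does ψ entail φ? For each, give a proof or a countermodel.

(⇒) This fails. Under r = T, p = F, s = F, the left side is true but the right side is false.

(⇐) Assume the antecedent. If r is true, (¬s ∨ ¬r) → (¬s → r) reduces to true regardless of the other variables. If r is false, the antecedent forces (r = F, p = F, s = T) or (r = F, p = T, s = T), and (¬s ∨ ¬r) → (¬s → r) holds there. Either way (¬s ∨ ¬r) → (¬s → r) holds.

Not equivalent: only (⇐) holds.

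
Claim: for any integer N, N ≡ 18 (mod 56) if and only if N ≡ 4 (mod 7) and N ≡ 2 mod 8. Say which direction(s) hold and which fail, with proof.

Both implications hold.

(⇒) Suppose N ≡ 18 (mod 56); write N = 56j + 18. Since 7 ∣ 56, reducing mod 7 gives N ≡ 18 ≡ 4 (mod 7); since 8 ∣ 56, reducing mod 8 gives N ≡ 18 ≡ 2 (mod 8).

(⇐) Conversely, if N ≡ 4 (mod 7) and N ≡ 2 (mod 8), then by the Chinese remainder theorem N ≡ 18 (mod 56). This is exactly N ≡ 18 (mod 56).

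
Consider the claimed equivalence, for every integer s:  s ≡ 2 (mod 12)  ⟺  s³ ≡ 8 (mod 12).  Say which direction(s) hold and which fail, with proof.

Forward direction. Suppose s ≡ 2 (mod 12). Write s = 12j + 2. Then (12j + 2)³ = 1728j³ + 864j² + 144j + 8 = 12(144j³ + 72j² + 12j) + 8, so s³ ≡ 8 (mod 12).

Converse. This fails: take s = 8. Then 8³ = 512 ≡ 8 (mod 12), yet 8 ≡ 8 (mod 12), not 2.

Only the forward direction holds.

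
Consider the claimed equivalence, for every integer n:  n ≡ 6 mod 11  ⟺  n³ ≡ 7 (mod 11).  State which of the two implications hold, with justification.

(←) For the converse, argue contrapositively. If n ≢ 6 (mod 11), then n is congruent to one of 0, 1, 2, 3, 4, 5, 7, 8, 9, 10 modulo 11, and these give n³ ≡ 0, 1, 8, 5, 9, 4, 2, 6, 3, 10 respectively — never 7.

(→) Suppose n ≡ 6 mod 11. Write n = 11j + 6. Then (11j + 6)³ = 1331j³ + 2178j² + 1188j + 216 = 11(121j³ + 198j² + 108j + 19) + 7, so n³ ≡ 7 (mod 11).

Both directions hold; the statement is true.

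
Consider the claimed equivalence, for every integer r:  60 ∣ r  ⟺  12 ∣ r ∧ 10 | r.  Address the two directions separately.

(→) If 60 ∣ r, write r = 60q. Since 60 = 5·12, r = 12·(5q), so 12 ∣ r; and since 60 = 6·10, r = 10·(6q), so 10 ∣ r.

(←) Suppose 12 ∣ r and 10 ∣ r. Any common multiple of 12 and 10 is a multiple of their lcm; here lcm(12, 10) = 12·10/gcd(12, 10) = 120/2 = 60, so 60 ∣ r.

Both directions hold; the statement is true.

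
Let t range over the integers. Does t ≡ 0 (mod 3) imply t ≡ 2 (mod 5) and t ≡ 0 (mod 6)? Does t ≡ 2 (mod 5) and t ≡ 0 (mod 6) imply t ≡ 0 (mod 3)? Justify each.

(⇒) fails; (⇐) holds.

(→) This fails: t = 0 gives 0 ≡ 0 (mod 3) but 0 ≡ 0 (mod 5), so the conjunction on the right does not hold.

(←) Conversely, if t ≡ 2 (mod 5) and t ≡ 0 (mod 6), then by the Chinese remainder theorem t ≡ 12 (mod 30). Since 12 ≡ 0 (mod 3) and 3 ∣ 30, we get t ≡ 0 (mod 3).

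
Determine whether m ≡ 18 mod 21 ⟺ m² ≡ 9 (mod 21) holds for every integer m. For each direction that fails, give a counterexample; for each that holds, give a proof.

(⟸) This fails: take m = 3. Then 3² = 9 ≡ 9 (mod 21), yet 3 ≡ 3 (mod 21), not 18.

(⟹) Suppose m ≡ 18 mod 21. Write m = 21j + 18. Then (21j + 18)² = 441j² + 756j + 324 = 21(21j² + 36j + 15) + 9, so m² ≡ 9 (mod 21).

Only the forward implication holds.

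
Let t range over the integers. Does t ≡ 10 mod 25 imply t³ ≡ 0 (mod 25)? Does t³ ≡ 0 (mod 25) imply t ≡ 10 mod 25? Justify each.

(⇒) Suppose t ≡ 10 mod 25. Write t = 25j + 10. Then (25j + 10)³ = 15625j³ + 18750j² + 7500j + 1000 = 25(625j³ + 750j² + 300j + 40) + 0, so t³ ≡ 0 (mod 25).

(⇐) This fails: take t = 0. Then 0³ = 0 ≡ 0 (mod 25), yet 0 ≡ 0 (mod 25), not 10.

(⇒) holds; (⇐) fails.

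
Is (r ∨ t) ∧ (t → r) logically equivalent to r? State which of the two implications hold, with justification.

[⇒] Assume the antecedent. If r is true, r reduces to true regardless of the other variables. If r is false, the antecedent cannot hold. Either way r holds.

[⇐] Assume the antecedent. If r is true, (r ∨ t) ∧ (t → r) reduces to true regardless of the other variables. If r is false, the antecedent cannot hold. Either way (r ∨ t) ∧ (t → r) holds.

Both implications hold.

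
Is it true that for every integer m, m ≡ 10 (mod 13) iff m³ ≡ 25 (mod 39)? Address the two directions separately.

(⟹) This fails: take m = 23. Then 23 ≡ 10 (mod 13), but 23³ = 12167 ≡ 38 (mod 39), not 25.

(⟸) This fails: take m = 4. Then 4³ = 64 ≡ 25 (mod 39), yet 4 ≡ 4 (mod 13), not 10.

Neither direction holds.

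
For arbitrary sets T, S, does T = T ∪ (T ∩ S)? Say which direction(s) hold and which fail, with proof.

The two sets are equal.

(⊆) Let x ∈ T. Then either x ∈ T and x ∉ S; or x ∈ T ∩ S. In each case x ∈ T ∪ (T ∩ S), so T ⊆ T ∪ (T ∩ S).

(⊇) Let x ∈ T ∪ (T ∩ S). Then either x ∈ T and x ∉ S; or x ∈ T ∩ S. In each case x ∈ T, so T ∪ (T ∩ S) ⊆ T.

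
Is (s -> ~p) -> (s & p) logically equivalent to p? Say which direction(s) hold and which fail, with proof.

(←) This fails. Under s = F, p = T, the left side is false but the right side is true.

(→) Assume the antecedent. If s is true, the antecedent forces (s = T, p = T), and p holds there. If s is false, the antecedent cannot hold. Either way p holds.

(⇒) holds; (⇐) fails.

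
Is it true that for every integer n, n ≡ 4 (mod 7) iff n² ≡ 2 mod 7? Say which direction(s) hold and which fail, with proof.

(⇒) Suppose n ≡ 4 (mod 7). Write n = 7j + 4. Then (7j + 4)² = 49j² + 56j + 16 = 7(7j² + 8j + 2) + 2, so n² ≡ 2 (mod 7).

(⇐) This fails: take n = 3. Then 3² = 9 ≡ 2 (mod 7), yet 3 ≡ 3 (mod 7), not 4.

Not equivalent: only (⇒) holds.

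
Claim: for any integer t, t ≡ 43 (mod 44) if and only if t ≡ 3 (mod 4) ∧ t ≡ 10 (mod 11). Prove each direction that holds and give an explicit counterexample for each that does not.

Both directions hold.

(→) Suppose t ≡ 43 (mod 44); write t = 44j + 43. Since 4 ∣ 44, reducing mod 4 gives t ≡ 43 ≡ 3 (mod 4); since 11 ∣ 44, reducing mod 11 gives t ≡ 43 ≡ 10 (mod 11).

(←) Conversely, if t ≡ 3 (mod 4) and t ≡ 10 (mod 11), then by the Chinese remainder theorem t ≡ 43 (mod 44). This is exactly t ≡ 43 (mod 44).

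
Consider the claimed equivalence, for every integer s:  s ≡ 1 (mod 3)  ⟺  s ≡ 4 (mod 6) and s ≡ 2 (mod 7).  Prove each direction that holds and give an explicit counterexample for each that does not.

Forward direction. This fails: s = 1 gives 1 ≡ 1 (mod 3) but 1 ≡ 1 (mod 6), so the conjunction on the right does not hold.

Converse. If s ≡ 4 (mod 6) and s ≡ 2 (mod 7), then by the Chinese remainder theorem s ≡ 16 (mod 42). Since 16 ≡ 1 (mod 3) and 3 ∣ 42, we get s ≡ 1 (mod 3).

Not equivalent: only (⇐) holds.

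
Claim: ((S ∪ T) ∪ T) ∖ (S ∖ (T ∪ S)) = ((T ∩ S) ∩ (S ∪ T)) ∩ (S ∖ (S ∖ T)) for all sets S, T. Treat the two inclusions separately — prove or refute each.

Forward inclusion. This inclusion fails. Take S = {1}, T = ∅; then 1 ∈ ((S ∪ T) ∪ T) ∖ (S ∖ (T ∪ S)) but 1 ∉ ((T ∩ S) ∩ (S ∪ T)) ∩ (S ∖ (S ∖ T)).

Reverse inclusion. Let x ∈ ((T ∩ S) ∩ (S ∪ T)) ∩ (S ∖ (S ∖ T)). Then x ∈ S ∩ T, from which x ∈ ((S ∪ T) ∪ T) ∖ (S ∖ (T ∪ S)).

(⊆) fails; (⊇) holds.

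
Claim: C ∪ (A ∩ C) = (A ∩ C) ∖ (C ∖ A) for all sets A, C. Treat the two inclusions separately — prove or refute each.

Forward inclusion. This inclusion fails. Take A = ∅, C = {1}; then 1 ∈ C ∪ (A ∩ C) but 1 ∉ (A ∩ C) ∖ (C ∖ A).

Reverse inclusion. Let x ∈ (A ∩ C) ∖ (C ∖ A). Then x ∈ A ∩ C, from which x ∈ C ∪ (A ∩ C).

The sets are not equal: only the reverse inclusion holds.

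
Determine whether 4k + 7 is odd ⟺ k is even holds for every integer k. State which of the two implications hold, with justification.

Forward direction. This fails: take k = 7. Then 4k + 7 = 35, which is odd, yet k = 7 is odd, not even.

Converse. Suppose k is even. Since 4 is even, 4k is even for every k, so 4k + 7 has the same parity as 7, which is odd. Hence 4k + 7 is odd.

Only the reverse direction holds.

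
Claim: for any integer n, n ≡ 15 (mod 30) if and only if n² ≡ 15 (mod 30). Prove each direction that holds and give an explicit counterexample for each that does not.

The biconditional holds.

(⇒) Suppose n ≡ 15 (mod 30). Write n = 30j + 15. Then (30j + 15)² = 900j² + 900j + 225 = 30(30j² + 30j + 7) + 15, so n² ≡ 15 (mod 30).

(⇐) Conversely, suppose n² ≡ 15 (mod 30). The only residue r in {0, …, 29} with r² ≡ 15 (mod 30) is r = 15, so n ≡ 15 (mod 30).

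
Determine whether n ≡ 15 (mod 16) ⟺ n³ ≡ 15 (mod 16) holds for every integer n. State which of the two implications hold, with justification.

Both implications hold.

(⟹) Suppose n ≡ 15 (mod 16). Write n = 16j + 15. Then (16j + 15)³ = 4096j³ + 11520j² + 10800j + 3375 = 16(256j³ + 720j² + 675j + 210) + 15, so n³ ≡ 15 (mod 16).

(⟸) Conversely, suppose n³ ≡ 15 (mod 16). The only residue r in {0, …, 15} with r³ ≡ 15 (mod 16) is r = 15, so n ≡ 15 (mod 16).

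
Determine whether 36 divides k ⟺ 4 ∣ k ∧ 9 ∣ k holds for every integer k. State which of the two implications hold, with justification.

Both directions hold; the statement is true.

(→) If 36 ∣ k, write k = 36q. Since 36 = 9·4, k = 4·(9q), so 4 ∣ k; and since 36 = 4·9, k = 9·(4q), so 9 ∣ k.

(←) Suppose 4 ∣ k and 9 ∣ k. Any common multiple of 4 and 9 is a multiple of their lcm; here gcd(4, 9) = 1, so lcm(4, 9) = 4·9 = 36, so 36 ∣ k.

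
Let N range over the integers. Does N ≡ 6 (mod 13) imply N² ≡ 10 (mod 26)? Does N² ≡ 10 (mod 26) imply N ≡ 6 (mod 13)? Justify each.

(⇒) fails and (⇐) fails.

[⇒] This fails: take N = 19. Then 19 ≡ 6 (mod 13), but 19² = 361 ≡ 23 (mod 26), not 10.

[⇐] This fails: take N = 20. Then 20² = 400 ≡ 10 (mod 26), yet 20 ≡ 7 (mod 13), not 6.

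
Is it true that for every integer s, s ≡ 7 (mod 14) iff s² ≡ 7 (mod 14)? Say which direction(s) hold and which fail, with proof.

Both implications hold.

(⟹) Suppose s ≡ 7 (mod 14). Write s = 14j + 7. Then (14j + 7)² = 196j² + 196j + 49 = 14(14j² + 14j + 3) + 7, so s² ≡ 7 (mod 14).

(⟸) Conversely, suppose s² ≡ 7 (mod 14). The only residue r in {0, …, 13} with r² ≡ 7 (mod 14) is r = 7, so s ≡ 7 (mod 14).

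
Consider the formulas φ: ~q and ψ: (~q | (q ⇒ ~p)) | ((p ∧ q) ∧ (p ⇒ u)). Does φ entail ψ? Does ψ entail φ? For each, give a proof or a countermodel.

[⇒] Assume the antecedent. If p is true, the antecedent forces (p = T, u = F, q = F) or (p = T, u = T, q = F), and the consequent holds there. If p is false, the consequent reduces to true regardless of the other variables. Either way the consequent holds.

[⇐] This fails. Under p = F, u = F, q = T, the left side is false but the right side is true.

Only the forward implication holds.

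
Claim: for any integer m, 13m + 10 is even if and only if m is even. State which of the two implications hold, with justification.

(⟹) Suppose 13m + 10 is even. Since 13 is odd, 13m and m have the same parity, so 13m + 10 ≡ m + 10 (mod 2). As 10 is even, 13m + 10 is even exactly when m is even. Thus m is even.

(⟸) Conversely, suppose m is even; write m = 2j. Then 13m + 10 = 13·(2j) + 10 = 2·13j + 10, which is even.

Both directions hold.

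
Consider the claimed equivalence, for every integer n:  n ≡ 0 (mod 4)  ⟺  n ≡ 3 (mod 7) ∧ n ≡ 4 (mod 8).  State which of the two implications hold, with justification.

Only the reverse direction holds.

(⟸) If n ≡ 3 (mod 7) and n ≡ 4 (mod 8), then by the Chinese remainder theorem n ≡ 52 (mod 56). Since 52 ≡ 0 (mod 4) and 4 ∣ 56, we get n ≡ 0 (mod 4).

(⟹) This fails: n = 0 gives 0 ≡ 0 (mod 4) but 0 ≡ 0 (mod 7), so the conjunction on the right does not hold.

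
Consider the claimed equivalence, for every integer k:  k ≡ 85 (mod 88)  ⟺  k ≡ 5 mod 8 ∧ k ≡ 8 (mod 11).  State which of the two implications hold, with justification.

(←) If k ≡ 5 (mod 8) and k ≡ 8 (mod 11), then by the Chinese remainder theorem k ≡ 85 (mod 88). This is exactly k ≡ 85 (mod 88).

(→) Suppose k ≡ 85 (mod 88); write k = 88j + 85. Since 8 ∣ 88, reducing mod 8 gives k ≡ 85 ≡ 5 (mod 8); since 11 ∣ 88, reducing mod 11 gives k ≡ 85 ≡ 8 (mod 11).

Both directions hold.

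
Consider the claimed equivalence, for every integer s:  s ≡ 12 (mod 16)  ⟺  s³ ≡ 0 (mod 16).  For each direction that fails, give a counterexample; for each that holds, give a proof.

[⇒] Suppose s ≡ 12 (mod 16). Write s = 16j + 12. Then (16j + 12)³ = 4096j³ + 9216j² + 6912j + 1728 = 16(256j³ + 576j² + 432j + 108) + 0, so s³ ≡ 0 (mod 16).

[⇐] This fails: take s = 0. Then 0³ = 0 ≡ 0 (mod 16), yet 0 ≡ 0 (mod 16), not 12.

(⇒) holds; (⇐) fails.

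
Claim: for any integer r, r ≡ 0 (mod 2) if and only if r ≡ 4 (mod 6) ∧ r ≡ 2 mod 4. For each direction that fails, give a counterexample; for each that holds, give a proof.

(⇒) fails; (⇐) holds.

(⇒) This fails: r = 0 gives 0 ≡ 0 (mod 2) but 0 ≡ 0 (mod 6), so the conjunction on the right does not hold.

(⇐) Conversely, if r ≡ 4 (mod 6) and r ≡ 2 (mod 4), then by the Chinese remainder theorem r ≡ 10 (mod 12). Since 10 ≡ 0 (mod 2) and 2 ∣ 12, we get r ≡ 0 (mod 2).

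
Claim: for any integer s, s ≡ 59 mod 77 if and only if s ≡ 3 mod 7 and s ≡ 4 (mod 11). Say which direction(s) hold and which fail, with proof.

(⟸) If s ≡ 3 (mod 7) and s ≡ 4 (mod 11), then by the Chinese remainder theorem s ≡ 59 (mod 77). This is exactly s ≡ 59 (mod 77).

(⟹) Suppose s ≡ 59 (mod 77); write s = 77j + 59. Since 7 ∣ 77, reducing mod 7 gives s ≡ 59 ≡ 3 (mod 7); since 11 ∣ 77, reducing mod 11 gives s ≡ 59 ≡ 4 (mod 11).

Both directions hold.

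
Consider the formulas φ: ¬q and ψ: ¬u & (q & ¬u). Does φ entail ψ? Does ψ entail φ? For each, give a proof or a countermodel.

(⟹) This fails. Under u = F, q = F, the left side is true but the right side is false.

(⟸) This fails. Under u = F, q = T, the left side is false but the right side is true.

Both directions fail.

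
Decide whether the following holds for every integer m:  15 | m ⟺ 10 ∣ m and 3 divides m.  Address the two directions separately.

(⟹) This fails: take m = 15. Certainly 15 ∣ 15, but 10 ∤ 15.

(⟸) Suppose 10 ∣ m and 3 ∣ m. Any common multiple of 10 and 3 is a multiple of their lcm; here gcd(10, 3) = 1, so lcm(10, 3) = 10·3 = 30, so 30 ∣ m. Since 15 ∣ 30, it follows that 15 ∣ m.

(⇒) fails; (⇐) holds.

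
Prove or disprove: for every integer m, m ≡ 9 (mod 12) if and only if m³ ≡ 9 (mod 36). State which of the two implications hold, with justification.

(⇒) Suppose m ≡ 9 (mod 12). Working modulo 36, m ∈ {9, 21, 33}; for each such r, r³ ≡ 9 (mod 36).

(⇐) Conversely, the residues r modulo 36 with r³ ≡ 9 (mod 36) are exactly {9, 21, 33}, and each is ≡ 9 (mod 12).

Both directions hold.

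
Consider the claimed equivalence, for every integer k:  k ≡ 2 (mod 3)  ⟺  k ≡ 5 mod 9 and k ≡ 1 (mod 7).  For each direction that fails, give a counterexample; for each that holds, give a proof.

Not equivalent: only (⇐) holds.

(⇒) This fails: k = 2 gives 2 ≡ 2 (mod 3) but 2 ≡ 2 (mod 9), so the conjunction on the right does not hold.

(⇐) Conversely, if k ≡ 5 (mod 9) and k ≡ 1 (mod 7), then by the Chinese remainder theorem k ≡ 50 (mod 63). Since 50 ≡ 2 (mod 3) and 3 ∣ 63, we get k ≡ 2 (mod 3).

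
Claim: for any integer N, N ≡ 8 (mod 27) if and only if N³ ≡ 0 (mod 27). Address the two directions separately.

(⇒) fails and (⇐) fails.

Forward direction. This fails: take N = 8. Then 8 ≡ 8 (mod 27), but 8³ = 512 ≡ 26 (mod 27), not 0.

Converse. This fails: take N = 0. Then 0³ = 0 ≡ 0 (mod 27), yet 0 ≡ 0 (mod 27), not 8.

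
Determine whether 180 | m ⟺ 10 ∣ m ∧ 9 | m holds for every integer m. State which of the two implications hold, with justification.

Forward direction. If 180 ∣ m, write m = 180q. Since 180 = 18·10, m = 10·(18q), so 10 ∣ m; and since 180 = 20·9, m = 9·(20q), so 9 ∣ m.

Converse. This fails: take m = 90. Both 10 ∣ 90 and 9 ∣ 90, yet 90 is not a multiple of 180 (since 90 = 0·180 + 90), so 180 ∤ 90.

Only the forward direction holds.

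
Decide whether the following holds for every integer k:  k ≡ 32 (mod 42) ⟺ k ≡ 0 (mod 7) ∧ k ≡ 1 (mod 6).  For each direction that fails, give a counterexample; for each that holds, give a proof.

(⇒) This fails: k = 32 gives 32 ≡ 32 (mod 42) but 32 ≡ 4 (mod 7), so the conjunction on the right does not hold.

(⇐) This fails: k = 7 satisfies both congruences on the right (7 ≡ 0 mod 7 and 7 ≡ 1 mod 6) yet 7 ≡ 7 (mod 42), not 32.

(⇒) fails and (⇐) fails.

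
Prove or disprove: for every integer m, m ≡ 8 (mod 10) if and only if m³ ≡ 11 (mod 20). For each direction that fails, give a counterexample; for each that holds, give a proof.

[⇒] This fails: take m = 8. Then 8 ≡ 8 (mod 10), but 8³ = 512 ≡ 12 (mod 20), not 11.

[⇐] This fails: take m = 11. Then 11³ = 1331 ≡ 11 (mod 20), yet 11 ≡ 1 (mod 10), not 8.

Both directions fail.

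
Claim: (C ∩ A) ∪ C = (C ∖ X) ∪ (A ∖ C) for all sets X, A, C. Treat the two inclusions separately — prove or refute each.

Both inclusions fail.

(⟹) This inclusion fails. Take X = {1}, A = ∅, C = {1}; then 1 ∈ (C ∩ A) ∪ C but 1 ∉ (C ∖ X) ∪ (A ∖ C).

(⟸) This inclusion fails. Take X = ∅, A = {1}, C = ∅; then 1 ∈ (C ∖ X) ∪ (A ∖ C) but 1 ∉ (C ∩ A) ∪ C.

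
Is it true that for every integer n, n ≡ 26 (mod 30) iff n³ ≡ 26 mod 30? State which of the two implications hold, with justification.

The biconditional holds.

(→) Suppose n ≡ 26 (mod 30). Write n = 30j + 26. Then (30j + 26)³ = 27000j³ + 70200j² + 60840j + 17576 = 30(900j³ + 2340j² + 2028j + 585) + 26, so n³ ≡ 26 (mod 30).

(←) Conversely, suppose n³ ≡ 26 (mod 30). The only residue r in {0, …, 29} with r³ ≡ 26 (mod 30) is r = 26, so n ≡ 26 (mod 30).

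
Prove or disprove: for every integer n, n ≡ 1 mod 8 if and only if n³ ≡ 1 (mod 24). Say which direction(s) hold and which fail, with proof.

[⇒] This fails: take n = 9. Then 9 ≡ 1 (mod 8), but 9³ = 729 ≡ 9 (mod 24), not 1.

[⇐] Conversely, the residues r modulo 24 with r³ ≡ 1 (mod 24) are exactly {1}, and each is ≡ 1 (mod 8).

Not equivalent: only (⇐) holds.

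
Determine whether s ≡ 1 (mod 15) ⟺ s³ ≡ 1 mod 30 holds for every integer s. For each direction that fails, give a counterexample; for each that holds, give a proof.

Only the converse holds.

(→) This fails: take s = 16. Then 16 ≡ 1 (mod 15), but 16³ = 4096 ≡ 16 (mod 30), not 1.

(←) Conversely, the residues r modulo 30 with r³ ≡ 1 (mod 30) are exactly {1}, and each is ≡ 1 (mod 15).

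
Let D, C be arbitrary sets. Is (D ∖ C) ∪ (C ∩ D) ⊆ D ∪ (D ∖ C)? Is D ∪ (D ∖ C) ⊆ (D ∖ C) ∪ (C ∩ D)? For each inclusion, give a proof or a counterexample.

Forward inclusion. Let x ∈ (D ∖ C) ∪ (C ∩ D). Then either x ∈ D and x ∉ C; or x ∈ D ∩ C. In each case x ∈ D ∪ (D ∖ C), so (D ∖ C) ∪ (C ∩ D) ⊆ D ∪ (D ∖ C).

Reverse inclusion. Let x ∈ D ∪ (D ∖ C). Then either x ∈ D and x ∉ C; or x ∈ D ∩ C. In each case x ∈ (D ∖ C) ∪ (C ∩ D), so D ∪ (D ∖ C) ⊆ (D ∖ C) ∪ (C ∩ D).

Both inclusions hold.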